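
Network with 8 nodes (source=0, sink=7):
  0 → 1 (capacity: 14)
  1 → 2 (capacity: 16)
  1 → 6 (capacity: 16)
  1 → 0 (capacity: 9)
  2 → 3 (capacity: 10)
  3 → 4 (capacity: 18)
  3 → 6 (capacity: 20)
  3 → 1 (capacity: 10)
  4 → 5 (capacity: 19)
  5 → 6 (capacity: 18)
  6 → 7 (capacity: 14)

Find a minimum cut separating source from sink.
Min cut value = 14, edges: (6,7)

Min cut value: 14
Partition: S = [0, 1, 2, 3, 4, 5, 6], T = [7]
Cut edges: (6,7)

By max-flow min-cut theorem, max flow = min cut = 14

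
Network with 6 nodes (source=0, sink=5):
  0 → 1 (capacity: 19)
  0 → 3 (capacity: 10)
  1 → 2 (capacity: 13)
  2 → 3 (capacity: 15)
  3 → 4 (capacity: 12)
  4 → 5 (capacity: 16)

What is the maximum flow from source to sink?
Maximum flow = 12

Max flow: 12

Flow assignment:
  0 → 1: 12/19
  1 → 2: 12/13
  2 → 3: 12/15
  3 → 4: 12/12
  4 → 5: 12/16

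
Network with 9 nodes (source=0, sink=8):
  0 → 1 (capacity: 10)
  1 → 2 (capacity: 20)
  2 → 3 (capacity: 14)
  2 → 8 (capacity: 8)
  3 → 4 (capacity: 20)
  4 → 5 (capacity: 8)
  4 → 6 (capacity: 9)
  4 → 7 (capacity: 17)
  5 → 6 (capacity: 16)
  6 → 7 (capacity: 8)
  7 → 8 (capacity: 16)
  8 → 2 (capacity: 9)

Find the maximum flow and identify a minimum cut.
Max flow = 10, Min cut edges: (0,1)

Maximum flow: 10
Minimum cut: (0,1)
Partition: S = [0], T = [1, 2, 3, 4, 5, 6, 7, 8]

Max-flow min-cut theorem verified: both equal 10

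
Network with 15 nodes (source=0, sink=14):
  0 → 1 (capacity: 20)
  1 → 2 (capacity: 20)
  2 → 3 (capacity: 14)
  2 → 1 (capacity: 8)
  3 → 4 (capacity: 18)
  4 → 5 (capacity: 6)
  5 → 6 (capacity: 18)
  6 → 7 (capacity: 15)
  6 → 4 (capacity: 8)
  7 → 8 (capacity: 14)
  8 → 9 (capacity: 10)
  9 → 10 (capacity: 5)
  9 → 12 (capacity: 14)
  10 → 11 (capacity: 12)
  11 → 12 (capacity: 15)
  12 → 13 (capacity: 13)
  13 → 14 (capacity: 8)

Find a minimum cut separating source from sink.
Min cut value = 6, edges: (4,5)

Min cut value: 6
Partition: S = [0, 1, 2, 3, 4], T = [5, 6, 7, 8, 9, 10, 11, 12, 13, 14]
Cut edges: (4,5)

By max-flow min-cut theorem, max flow = min cut = 6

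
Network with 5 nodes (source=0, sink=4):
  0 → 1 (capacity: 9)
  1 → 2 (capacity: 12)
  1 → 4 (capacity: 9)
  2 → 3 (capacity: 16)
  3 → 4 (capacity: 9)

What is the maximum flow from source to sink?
Maximum flow = 9

Max flow: 9

Flow assignment:
  0 → 1: 9/9
  1 → 4: 9/9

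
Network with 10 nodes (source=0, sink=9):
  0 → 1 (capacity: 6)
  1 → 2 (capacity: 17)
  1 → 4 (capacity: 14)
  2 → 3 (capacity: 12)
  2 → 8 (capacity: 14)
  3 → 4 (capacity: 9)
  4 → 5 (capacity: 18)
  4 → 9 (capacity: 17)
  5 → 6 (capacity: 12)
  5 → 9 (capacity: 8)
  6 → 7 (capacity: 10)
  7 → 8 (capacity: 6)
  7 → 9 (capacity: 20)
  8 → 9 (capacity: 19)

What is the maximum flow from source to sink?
Maximum flow = 6

Max flow: 6

Flow assignment:
  0 → 1: 6/6
  1 → 4: 6/14
  4 → 9: 6/17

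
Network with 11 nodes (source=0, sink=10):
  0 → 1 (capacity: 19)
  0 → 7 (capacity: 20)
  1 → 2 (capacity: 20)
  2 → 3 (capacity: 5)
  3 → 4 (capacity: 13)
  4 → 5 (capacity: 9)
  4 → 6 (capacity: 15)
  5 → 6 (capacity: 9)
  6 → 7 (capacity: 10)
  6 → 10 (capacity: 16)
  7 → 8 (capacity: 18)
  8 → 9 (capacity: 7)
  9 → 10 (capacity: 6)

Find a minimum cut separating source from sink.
Min cut value = 11, edges: (2,3), (9,10)

Min cut value: 11
Partition: S = [0, 1, 2, 7, 8, 9], T = [3, 4, 5, 6, 10]
Cut edges: (2,3), (9,10)

By max-flow min-cut theorem, max flow = min cut = 11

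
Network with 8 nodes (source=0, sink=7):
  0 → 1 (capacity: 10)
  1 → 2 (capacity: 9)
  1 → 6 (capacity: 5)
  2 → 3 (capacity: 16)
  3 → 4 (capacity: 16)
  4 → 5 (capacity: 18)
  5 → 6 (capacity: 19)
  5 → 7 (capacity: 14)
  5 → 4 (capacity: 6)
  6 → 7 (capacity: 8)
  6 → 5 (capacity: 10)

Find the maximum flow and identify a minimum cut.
Max flow = 10, Min cut edges: (0,1)

Maximum flow: 10
Minimum cut: (0,1)
Partition: S = [0], T = [1, 2, 3, 4, 5, 6, 7]

Max-flow min-cut theorem verified: both equal 10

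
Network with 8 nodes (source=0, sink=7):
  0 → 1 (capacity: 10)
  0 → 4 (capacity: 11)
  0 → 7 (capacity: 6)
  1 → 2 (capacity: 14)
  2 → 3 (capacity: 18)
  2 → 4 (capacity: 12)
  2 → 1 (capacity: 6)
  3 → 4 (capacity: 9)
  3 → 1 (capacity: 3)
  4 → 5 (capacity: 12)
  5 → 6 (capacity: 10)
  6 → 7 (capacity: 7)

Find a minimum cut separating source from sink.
Min cut value = 13, edges: (0,7), (6,7)

Min cut value: 13
Partition: S = [0, 1, 2, 3, 4, 5, 6], T = [7]
Cut edges: (0,7), (6,7)

By max-flow min-cut theorem, max flow = min cut = 13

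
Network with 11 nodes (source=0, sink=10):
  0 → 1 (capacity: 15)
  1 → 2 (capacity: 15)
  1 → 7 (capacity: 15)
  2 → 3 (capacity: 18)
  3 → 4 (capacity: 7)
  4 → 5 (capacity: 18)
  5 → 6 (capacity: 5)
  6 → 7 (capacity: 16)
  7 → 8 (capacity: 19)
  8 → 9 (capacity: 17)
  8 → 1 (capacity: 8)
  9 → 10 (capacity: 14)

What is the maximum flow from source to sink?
Maximum flow = 14

Max flow: 14

Flow assignment:
  0 → 1: 14/15
  1 → 7: 15/15
  7 → 8: 15/19
  8 → 9: 14/17
  8 → 1: 1/8
  9 → 10: 14/14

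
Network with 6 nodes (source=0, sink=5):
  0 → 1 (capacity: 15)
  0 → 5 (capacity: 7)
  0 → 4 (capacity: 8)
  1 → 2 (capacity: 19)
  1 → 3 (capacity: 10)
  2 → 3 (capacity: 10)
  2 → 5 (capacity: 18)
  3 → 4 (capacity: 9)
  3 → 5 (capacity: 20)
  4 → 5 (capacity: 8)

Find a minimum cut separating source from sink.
Min cut value = 30, edges: (0,1), (0,5), (4,5)

Min cut value: 30
Partition: S = [0, 4], T = [1, 2, 3, 5]
Cut edges: (0,1), (0,5), (4,5)

By max-flow min-cut theorem, max flow = min cut = 30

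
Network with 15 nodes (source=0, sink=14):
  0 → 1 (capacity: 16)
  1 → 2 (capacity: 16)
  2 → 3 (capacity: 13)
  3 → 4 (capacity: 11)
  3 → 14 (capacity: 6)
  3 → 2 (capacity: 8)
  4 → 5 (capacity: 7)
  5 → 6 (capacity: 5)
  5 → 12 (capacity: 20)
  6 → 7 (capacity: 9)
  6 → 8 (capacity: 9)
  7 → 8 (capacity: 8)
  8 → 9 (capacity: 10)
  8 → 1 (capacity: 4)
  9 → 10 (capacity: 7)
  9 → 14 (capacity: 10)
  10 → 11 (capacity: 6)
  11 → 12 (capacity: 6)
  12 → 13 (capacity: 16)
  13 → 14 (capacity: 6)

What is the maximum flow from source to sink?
Maximum flow = 13

Max flow: 13

Flow assignment:
  0 → 1: 13/16
  1 → 2: 13/16
  2 → 3: 13/13
  3 → 4: 7/11
  3 → 14: 6/6
  4 → 5: 7/7
  5 → 6: 1/5
  5 → 12: 6/20
  6 → 8: 1/9
  8 → 9: 1/10
  9 → 14: 1/10
  12 → 13: 6/16
  13 → 14: 6/6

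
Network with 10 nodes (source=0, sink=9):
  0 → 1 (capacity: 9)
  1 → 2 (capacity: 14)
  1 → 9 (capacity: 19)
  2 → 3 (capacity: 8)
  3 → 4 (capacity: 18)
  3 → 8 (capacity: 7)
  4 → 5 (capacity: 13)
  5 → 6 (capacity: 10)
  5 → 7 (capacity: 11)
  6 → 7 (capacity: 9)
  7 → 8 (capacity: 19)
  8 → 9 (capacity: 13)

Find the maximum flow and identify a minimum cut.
Max flow = 9, Min cut edges: (0,1)

Maximum flow: 9
Minimum cut: (0,1)
Partition: S = [0], T = [1, 2, 3, 4, 5, 6, 7, 8, 9]

Max-flow min-cut theorem verified: both equal 9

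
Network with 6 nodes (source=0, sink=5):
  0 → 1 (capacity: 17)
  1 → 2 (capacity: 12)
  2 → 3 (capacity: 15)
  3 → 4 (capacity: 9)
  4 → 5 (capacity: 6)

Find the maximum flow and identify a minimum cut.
Max flow = 6, Min cut edges: (4,5)

Maximum flow: 6
Minimum cut: (4,5)
Partition: S = [0, 1, 2, 3, 4], T = [5]

Max-flow min-cut theorem verified: both equal 6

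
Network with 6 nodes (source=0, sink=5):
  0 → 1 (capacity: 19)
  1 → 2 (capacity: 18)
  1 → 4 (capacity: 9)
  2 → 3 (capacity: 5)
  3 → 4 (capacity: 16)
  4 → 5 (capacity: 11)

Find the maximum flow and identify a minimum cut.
Max flow = 11, Min cut edges: (4,5)

Maximum flow: 11
Minimum cut: (4,5)
Partition: S = [0, 1, 2, 3, 4], T = [5]

Max-flow min-cut theorem verified: both equal 11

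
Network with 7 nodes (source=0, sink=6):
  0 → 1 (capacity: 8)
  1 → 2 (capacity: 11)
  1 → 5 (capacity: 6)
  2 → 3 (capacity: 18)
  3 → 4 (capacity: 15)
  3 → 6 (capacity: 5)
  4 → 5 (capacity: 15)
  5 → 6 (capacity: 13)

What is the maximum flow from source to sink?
Maximum flow = 8

Max flow: 8

Flow assignment:
  0 → 1: 8/8
  1 → 2: 2/11
  1 → 5: 6/6
  2 → 3: 2/18
  3 → 6: 2/5
  5 → 6: 6/13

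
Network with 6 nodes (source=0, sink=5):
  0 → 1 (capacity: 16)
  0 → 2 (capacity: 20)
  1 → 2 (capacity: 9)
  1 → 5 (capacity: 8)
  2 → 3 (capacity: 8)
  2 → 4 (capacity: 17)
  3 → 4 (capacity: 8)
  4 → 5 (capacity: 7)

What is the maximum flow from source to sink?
Maximum flow = 15

Max flow: 15

Flow assignment:
  0 → 1: 15/16
  1 → 2: 7/9
  1 → 5: 8/8
  2 → 4: 7/17
  4 → 5: 7/7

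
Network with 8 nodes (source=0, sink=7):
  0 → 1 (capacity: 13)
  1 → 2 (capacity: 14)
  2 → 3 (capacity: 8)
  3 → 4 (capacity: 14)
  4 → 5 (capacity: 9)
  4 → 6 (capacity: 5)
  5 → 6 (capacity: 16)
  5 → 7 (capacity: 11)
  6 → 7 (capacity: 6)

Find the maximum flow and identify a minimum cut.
Max flow = 8, Min cut edges: (2,3)

Maximum flow: 8
Minimum cut: (2,3)
Partition: S = [0, 1, 2], T = [3, 4, 5, 6, 7]

Max-flow min-cut theorem verified: both equal 8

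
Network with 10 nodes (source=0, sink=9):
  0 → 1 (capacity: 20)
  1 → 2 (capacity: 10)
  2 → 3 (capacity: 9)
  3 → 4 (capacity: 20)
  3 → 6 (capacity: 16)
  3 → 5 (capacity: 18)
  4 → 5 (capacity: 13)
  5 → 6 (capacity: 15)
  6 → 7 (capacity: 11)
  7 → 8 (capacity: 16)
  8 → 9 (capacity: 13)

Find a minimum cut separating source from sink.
Min cut value = 9, edges: (2,3)

Min cut value: 9
Partition: S = [0, 1, 2], T = [3, 4, 5, 6, 7, 8, 9]
Cut edges: (2,3)

By max-flow min-cut theorem, max flow = min cut = 9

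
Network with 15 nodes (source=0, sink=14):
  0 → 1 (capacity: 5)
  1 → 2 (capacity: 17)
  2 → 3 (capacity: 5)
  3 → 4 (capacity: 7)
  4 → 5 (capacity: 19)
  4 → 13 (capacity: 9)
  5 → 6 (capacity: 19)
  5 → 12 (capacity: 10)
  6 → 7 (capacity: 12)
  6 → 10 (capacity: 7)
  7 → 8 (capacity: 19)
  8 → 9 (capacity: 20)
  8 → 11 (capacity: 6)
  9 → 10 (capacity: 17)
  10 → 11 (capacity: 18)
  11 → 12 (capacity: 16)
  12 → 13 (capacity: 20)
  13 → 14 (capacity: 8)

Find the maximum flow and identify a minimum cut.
Max flow = 5, Min cut edges: (2,3)

Maximum flow: 5
Minimum cut: (2,3)
Partition: S = [0, 1, 2], T = [3, 4, 5, 6, 7, 8, 9, 10, 11, 12, 13, 14]

Max-flow min-cut theorem verified: both equal 5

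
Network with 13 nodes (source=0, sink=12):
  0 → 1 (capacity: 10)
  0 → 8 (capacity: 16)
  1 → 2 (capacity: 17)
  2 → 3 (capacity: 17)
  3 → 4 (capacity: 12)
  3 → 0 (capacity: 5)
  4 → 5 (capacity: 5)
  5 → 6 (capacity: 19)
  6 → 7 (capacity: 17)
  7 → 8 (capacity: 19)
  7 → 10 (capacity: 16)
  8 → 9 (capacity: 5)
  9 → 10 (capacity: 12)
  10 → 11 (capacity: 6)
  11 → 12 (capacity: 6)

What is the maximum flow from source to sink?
Maximum flow = 6

Max flow: 6

Flow assignment:
  0 → 1: 10/10
  0 → 8: 1/16
  1 → 2: 10/17
  2 → 3: 10/17
  3 → 4: 5/12
  3 → 0: 5/5
  4 → 5: 5/5
  5 → 6: 5/19
  6 → 7: 5/17
  7 → 8: 4/19
  7 → 10: 1/16
  8 → 9: 5/5
  9 → 10: 5/12
  10 → 11: 6/6
  11 → 12: 6/6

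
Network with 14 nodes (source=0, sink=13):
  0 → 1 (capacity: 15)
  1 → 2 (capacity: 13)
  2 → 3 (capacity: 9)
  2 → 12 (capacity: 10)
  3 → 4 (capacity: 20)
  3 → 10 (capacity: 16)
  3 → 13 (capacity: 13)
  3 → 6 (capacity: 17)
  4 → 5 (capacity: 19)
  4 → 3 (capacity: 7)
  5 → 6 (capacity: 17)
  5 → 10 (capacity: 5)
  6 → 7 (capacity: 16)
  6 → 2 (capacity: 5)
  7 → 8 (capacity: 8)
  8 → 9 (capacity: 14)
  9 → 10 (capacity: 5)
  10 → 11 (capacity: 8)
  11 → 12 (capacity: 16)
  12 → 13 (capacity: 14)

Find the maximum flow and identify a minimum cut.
Max flow = 13, Min cut edges: (1,2)

Maximum flow: 13
Minimum cut: (1,2)
Partition: S = [0, 1], T = [2, 3, 4, 5, 6, 7, 8, 9, 10, 11, 12, 13]

Max-flow min-cut theorem verified: both equal 13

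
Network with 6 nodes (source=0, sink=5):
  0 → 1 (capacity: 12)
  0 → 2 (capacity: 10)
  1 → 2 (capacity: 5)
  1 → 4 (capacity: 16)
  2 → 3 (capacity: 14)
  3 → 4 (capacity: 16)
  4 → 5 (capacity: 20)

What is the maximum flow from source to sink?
Maximum flow = 20

Max flow: 20

Flow assignment:
  0 → 1: 10/12
  0 → 2: 10/10
  1 → 4: 10/16
  2 → 3: 10/14
  3 → 4: 10/16
  4 → 5: 20/20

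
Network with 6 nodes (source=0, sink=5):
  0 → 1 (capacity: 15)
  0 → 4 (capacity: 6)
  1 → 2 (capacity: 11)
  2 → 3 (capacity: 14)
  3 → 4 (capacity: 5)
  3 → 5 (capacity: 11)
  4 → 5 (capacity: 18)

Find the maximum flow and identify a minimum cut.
Max flow = 17, Min cut edges: (0,4), (1,2)

Maximum flow: 17
Minimum cut: (0,4), (1,2)
Partition: S = [0, 1], T = [2, 3, 4, 5]

Max-flow min-cut theorem verified: both equal 17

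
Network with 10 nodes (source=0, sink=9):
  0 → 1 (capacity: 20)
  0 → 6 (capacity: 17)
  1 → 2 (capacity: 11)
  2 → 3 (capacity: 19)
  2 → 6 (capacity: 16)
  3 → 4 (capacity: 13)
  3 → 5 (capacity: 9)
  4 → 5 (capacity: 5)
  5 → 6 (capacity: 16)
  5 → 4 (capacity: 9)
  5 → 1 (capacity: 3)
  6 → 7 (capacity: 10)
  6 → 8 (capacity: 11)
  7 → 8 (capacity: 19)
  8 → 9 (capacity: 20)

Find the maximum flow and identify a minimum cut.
Max flow = 20, Min cut edges: (8,9)

Maximum flow: 20
Minimum cut: (8,9)
Partition: S = [0, 1, 2, 3, 4, 5, 6, 7, 8], T = [9]

Max-flow min-cut theorem verified: both equal 20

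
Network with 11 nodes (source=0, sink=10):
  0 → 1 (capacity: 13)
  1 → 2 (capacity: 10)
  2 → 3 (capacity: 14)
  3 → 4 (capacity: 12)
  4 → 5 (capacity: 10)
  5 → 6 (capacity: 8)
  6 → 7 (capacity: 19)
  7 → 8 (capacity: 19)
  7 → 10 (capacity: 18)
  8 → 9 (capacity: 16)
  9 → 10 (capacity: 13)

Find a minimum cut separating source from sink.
Min cut value = 8, edges: (5,6)

Min cut value: 8
Partition: S = [0, 1, 2, 3, 4, 5], T = [6, 7, 8, 9, 10]
Cut edges: (5,6)

By max-flow min-cut theorem, max flow = min cut = 8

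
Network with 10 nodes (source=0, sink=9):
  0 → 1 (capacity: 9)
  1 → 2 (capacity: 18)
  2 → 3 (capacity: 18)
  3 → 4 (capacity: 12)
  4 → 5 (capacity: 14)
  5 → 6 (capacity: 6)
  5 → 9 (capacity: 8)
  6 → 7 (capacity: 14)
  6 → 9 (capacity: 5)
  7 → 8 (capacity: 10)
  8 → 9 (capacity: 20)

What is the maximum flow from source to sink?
Maximum flow = 9

Max flow: 9

Flow assignment:
  0 → 1: 9/9
  1 → 2: 9/18
  2 → 3: 9/18
  3 → 4: 9/12
  4 → 5: 9/14
  5 → 6: 1/6
  5 → 9: 8/8
  6 → 9: 1/5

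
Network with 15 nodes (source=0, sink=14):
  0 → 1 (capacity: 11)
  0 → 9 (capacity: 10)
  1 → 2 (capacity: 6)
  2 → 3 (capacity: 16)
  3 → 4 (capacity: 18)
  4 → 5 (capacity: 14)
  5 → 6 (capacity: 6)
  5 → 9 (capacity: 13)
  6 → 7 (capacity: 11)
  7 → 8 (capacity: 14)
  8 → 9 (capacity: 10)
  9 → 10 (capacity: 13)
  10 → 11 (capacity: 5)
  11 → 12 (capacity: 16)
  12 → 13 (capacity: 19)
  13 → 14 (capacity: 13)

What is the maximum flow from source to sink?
Maximum flow = 5

Max flow: 5

Flow assignment:
  0 → 1: 5/11
  1 → 2: 5/6
  2 → 3: 5/16
  3 → 4: 5/18
  4 → 5: 5/14
  5 → 9: 5/13
  9 → 10: 5/13
  10 → 11: 5/5
  11 → 12: 5/16
  12 → 13: 5/19
  13 → 14: 5/13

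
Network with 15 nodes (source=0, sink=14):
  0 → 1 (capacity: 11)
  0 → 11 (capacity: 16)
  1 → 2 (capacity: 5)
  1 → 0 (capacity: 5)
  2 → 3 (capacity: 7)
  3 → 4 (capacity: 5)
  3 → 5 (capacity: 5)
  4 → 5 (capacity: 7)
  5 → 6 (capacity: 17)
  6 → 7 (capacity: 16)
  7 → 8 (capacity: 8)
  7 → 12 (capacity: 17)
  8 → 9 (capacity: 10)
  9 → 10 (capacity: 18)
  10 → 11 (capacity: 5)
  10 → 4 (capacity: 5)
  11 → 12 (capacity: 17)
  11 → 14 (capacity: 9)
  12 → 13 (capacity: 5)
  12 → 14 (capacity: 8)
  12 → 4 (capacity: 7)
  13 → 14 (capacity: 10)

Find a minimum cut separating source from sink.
Min cut value = 21, edges: (0,11), (1,2)

Min cut value: 21
Partition: S = [0, 1], T = [2, 3, 4, 5, 6, 7, 8, 9, 10, 11, 12, 13, 14]
Cut edges: (0,11), (1,2)

By max-flow min-cut theorem, max flow = min cut = 21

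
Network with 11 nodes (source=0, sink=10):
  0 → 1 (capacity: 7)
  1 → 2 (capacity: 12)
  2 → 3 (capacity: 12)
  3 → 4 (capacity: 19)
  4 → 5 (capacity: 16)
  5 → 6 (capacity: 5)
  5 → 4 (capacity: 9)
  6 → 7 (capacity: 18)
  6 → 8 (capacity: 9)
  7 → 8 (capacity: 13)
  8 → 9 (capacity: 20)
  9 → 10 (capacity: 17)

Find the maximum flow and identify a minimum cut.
Max flow = 5, Min cut edges: (5,6)

Maximum flow: 5
Minimum cut: (5,6)
Partition: S = [0, 1, 2, 3, 4, 5], T = [6, 7, 8, 9, 10]

Max-flow min-cut theorem verified: both equal 5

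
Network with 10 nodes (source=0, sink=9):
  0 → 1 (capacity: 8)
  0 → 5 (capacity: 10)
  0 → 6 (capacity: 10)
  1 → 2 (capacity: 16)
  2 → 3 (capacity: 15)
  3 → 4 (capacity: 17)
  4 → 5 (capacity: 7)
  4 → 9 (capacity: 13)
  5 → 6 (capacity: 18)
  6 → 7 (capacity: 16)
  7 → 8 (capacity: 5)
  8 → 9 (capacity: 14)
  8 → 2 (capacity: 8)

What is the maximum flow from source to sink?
Maximum flow = 13

Max flow: 13

Flow assignment:
  0 → 1: 8/8
  0 → 5: 5/10
  1 → 2: 8/16
  2 → 3: 8/15
  3 → 4: 8/17
  4 → 9: 8/13
  5 → 6: 5/18
  6 → 7: 5/16
  7 → 8: 5/5
  8 → 9: 5/14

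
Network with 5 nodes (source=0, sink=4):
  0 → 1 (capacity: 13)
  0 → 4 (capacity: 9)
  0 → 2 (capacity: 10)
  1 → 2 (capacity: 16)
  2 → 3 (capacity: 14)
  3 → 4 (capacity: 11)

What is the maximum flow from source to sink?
Maximum flow = 20

Max flow: 20

Flow assignment:
  0 → 1: 11/13
  0 → 4: 9/9
  1 → 2: 11/16
  2 → 3: 11/14
  3 → 4: 11/11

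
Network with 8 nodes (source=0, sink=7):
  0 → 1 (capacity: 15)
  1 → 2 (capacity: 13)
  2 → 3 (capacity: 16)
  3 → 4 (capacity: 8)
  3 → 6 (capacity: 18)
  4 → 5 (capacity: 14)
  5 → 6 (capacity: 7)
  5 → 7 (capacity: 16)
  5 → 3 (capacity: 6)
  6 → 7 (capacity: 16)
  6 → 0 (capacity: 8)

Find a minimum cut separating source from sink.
Min cut value = 13, edges: (1,2)

Min cut value: 13
Partition: S = [0, 1], T = [2, 3, 4, 5, 6, 7]
Cut edges: (1,2)

By max-flow min-cut theorem, max flow = min cut = 13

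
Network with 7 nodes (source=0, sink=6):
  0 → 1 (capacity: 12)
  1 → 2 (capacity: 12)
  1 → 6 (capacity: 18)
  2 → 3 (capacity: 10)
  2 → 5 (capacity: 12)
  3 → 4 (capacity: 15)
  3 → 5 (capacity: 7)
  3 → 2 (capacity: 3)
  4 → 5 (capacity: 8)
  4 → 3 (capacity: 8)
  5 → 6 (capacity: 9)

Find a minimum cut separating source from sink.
Min cut value = 12, edges: (0,1)

Min cut value: 12
Partition: S = [0], T = [1, 2, 3, 4, 5, 6]
Cut edges: (0,1)

By max-flow min-cut theorem, max flow = min cut = 12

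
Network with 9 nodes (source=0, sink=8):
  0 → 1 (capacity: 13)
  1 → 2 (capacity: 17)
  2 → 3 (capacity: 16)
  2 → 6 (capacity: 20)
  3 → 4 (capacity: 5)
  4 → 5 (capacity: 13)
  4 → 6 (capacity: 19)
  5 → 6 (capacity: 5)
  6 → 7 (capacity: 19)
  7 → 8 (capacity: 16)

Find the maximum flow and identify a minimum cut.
Max flow = 13, Min cut edges: (0,1)

Maximum flow: 13
Minimum cut: (0,1)
Partition: S = [0], T = [1, 2, 3, 4, 5, 6, 7, 8]

Max-flow min-cut theorem verified: both equal 13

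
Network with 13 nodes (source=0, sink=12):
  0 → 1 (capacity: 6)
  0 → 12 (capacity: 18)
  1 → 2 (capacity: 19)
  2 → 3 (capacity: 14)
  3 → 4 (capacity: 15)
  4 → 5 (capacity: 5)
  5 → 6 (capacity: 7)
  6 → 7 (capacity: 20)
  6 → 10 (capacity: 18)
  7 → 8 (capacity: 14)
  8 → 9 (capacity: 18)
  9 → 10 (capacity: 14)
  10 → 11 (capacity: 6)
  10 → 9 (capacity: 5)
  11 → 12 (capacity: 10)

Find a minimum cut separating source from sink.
Min cut value = 23, edges: (0,12), (4,5)

Min cut value: 23
Partition: S = [0, 1, 2, 3, 4], T = [5, 6, 7, 8, 9, 10, 11, 12]
Cut edges: (0,12), (4,5)

By max-flow min-cut theorem, max flow = min cut = 23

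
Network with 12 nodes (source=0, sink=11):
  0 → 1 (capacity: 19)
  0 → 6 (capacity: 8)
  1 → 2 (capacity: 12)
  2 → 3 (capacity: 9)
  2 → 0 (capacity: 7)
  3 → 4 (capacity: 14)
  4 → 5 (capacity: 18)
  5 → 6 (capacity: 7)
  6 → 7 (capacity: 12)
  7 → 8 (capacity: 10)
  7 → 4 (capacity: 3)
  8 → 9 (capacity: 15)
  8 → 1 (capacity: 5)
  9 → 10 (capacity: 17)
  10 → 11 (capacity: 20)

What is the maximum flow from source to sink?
Maximum flow = 10

Max flow: 10

Flow assignment:
  0 → 1: 12/19
  0 → 6: 3/8
  1 → 2: 12/12
  2 → 3: 7/9
  2 → 0: 5/7
  3 → 4: 7/14
  4 → 5: 7/18
  5 → 6: 7/7
  6 → 7: 10/12
  7 → 8: 10/10
  8 → 9: 10/15
  9 → 10: 10/17
  10 → 11: 10/20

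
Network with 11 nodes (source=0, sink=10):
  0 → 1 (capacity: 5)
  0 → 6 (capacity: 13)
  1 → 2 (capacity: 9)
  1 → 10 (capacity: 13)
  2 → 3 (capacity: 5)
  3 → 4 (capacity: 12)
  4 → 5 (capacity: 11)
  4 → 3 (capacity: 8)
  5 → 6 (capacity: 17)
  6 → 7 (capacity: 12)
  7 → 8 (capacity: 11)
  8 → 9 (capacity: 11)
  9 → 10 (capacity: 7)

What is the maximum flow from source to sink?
Maximum flow = 12

Max flow: 12

Flow assignment:
  0 → 1: 5/5
  0 → 6: 7/13
  1 → 10: 5/13
  6 → 7: 7/12
  7 → 8: 7/11
  8 → 9: 7/11
  9 → 10: 7/7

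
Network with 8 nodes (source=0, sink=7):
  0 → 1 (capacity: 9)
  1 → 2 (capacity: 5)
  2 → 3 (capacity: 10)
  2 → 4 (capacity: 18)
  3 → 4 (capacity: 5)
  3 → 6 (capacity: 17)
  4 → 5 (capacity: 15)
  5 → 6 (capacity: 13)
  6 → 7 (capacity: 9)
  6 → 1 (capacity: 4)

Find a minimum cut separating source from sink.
Min cut value = 5, edges: (1,2)

Min cut value: 5
Partition: S = [0, 1], T = [2, 3, 4, 5, 6, 7]
Cut edges: (1,2)

By max-flow min-cut theorem, max flow = min cut = 5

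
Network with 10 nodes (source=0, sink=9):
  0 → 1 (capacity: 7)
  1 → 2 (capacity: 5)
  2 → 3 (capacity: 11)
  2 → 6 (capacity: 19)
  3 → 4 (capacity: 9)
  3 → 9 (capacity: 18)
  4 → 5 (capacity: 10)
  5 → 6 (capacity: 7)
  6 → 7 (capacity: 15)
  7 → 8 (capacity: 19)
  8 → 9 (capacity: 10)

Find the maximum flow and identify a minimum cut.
Max flow = 5, Min cut edges: (1,2)

Maximum flow: 5
Minimum cut: (1,2)
Partition: S = [0, 1], T = [2, 3, 4, 5, 6, 7, 8, 9]

Max-flow min-cut theorem verified: both equal 5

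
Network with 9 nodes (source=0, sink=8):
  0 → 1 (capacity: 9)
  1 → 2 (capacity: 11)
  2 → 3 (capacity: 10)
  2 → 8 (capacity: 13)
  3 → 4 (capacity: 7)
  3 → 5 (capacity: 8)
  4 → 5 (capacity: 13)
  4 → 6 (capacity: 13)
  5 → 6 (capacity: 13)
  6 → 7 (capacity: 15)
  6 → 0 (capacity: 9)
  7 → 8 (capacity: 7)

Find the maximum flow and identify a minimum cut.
Max flow = 9, Min cut edges: (0,1)

Maximum flow: 9
Minimum cut: (0,1)
Partition: S = [0], T = [1, 2, 3, 4, 5, 6, 7, 8]

Max-flow min-cut theorem verified: both equal 9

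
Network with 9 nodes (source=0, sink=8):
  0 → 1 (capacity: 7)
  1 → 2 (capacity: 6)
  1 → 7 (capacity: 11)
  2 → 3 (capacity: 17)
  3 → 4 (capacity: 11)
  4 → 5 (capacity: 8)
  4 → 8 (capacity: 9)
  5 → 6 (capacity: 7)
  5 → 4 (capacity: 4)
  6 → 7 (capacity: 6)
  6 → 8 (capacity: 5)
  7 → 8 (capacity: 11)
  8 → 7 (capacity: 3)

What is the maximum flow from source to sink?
Maximum flow = 7

Max flow: 7

Flow assignment:
  0 → 1: 7/7
  1 → 7: 7/11
  7 → 8: 7/11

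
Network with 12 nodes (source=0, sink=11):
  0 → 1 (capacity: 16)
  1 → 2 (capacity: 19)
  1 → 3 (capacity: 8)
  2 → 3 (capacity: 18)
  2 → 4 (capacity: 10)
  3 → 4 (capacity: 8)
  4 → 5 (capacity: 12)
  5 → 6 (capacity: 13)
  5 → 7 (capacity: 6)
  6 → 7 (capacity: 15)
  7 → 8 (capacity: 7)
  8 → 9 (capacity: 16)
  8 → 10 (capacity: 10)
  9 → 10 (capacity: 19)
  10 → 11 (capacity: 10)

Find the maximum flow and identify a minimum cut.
Max flow = 7, Min cut edges: (7,8)

Maximum flow: 7
Minimum cut: (7,8)
Partition: S = [0, 1, 2, 3, 4, 5, 6, 7], T = [8, 9, 10, 11]

Max-flow min-cut theorem verified: both equal 7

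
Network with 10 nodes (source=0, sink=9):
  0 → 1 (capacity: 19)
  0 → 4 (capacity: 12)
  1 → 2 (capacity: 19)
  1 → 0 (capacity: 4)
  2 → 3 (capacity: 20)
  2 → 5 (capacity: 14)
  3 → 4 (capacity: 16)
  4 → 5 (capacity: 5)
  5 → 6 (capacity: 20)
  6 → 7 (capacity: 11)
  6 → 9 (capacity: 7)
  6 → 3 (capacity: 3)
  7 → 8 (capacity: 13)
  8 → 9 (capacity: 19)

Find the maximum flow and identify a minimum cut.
Max flow = 18, Min cut edges: (6,7), (6,9)

Maximum flow: 18
Minimum cut: (6,7), (6,9)
Partition: S = [0, 1, 2, 3, 4, 5, 6], T = [7, 8, 9]

Max-flow min-cut theorem verified: both equal 18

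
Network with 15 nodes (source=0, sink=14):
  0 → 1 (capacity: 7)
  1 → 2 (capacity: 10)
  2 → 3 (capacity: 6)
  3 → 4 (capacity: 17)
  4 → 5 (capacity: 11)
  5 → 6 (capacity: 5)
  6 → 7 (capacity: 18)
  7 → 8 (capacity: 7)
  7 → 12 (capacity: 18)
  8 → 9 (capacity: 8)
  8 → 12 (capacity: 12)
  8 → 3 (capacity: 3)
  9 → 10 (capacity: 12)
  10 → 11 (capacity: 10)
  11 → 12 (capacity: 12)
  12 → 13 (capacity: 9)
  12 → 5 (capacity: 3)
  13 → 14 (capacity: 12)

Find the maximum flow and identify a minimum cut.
Max flow = 5, Min cut edges: (5,6)

Maximum flow: 5
Minimum cut: (5,6)
Partition: S = [0, 1, 2, 3, 4, 5], T = [6, 7, 8, 9, 10, 11, 12, 13, 14]

Max-flow min-cut theorem verified: both equal 5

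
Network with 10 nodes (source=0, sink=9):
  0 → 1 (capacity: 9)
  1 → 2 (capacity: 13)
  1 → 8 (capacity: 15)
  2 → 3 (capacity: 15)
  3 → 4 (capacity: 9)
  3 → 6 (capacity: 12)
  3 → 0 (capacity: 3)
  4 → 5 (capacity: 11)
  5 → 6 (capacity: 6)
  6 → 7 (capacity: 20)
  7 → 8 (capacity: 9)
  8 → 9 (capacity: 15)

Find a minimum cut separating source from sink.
Min cut value = 9, edges: (0,1)

Min cut value: 9
Partition: S = [0], T = [1, 2, 3, 4, 5, 6, 7, 8, 9]
Cut edges: (0,1)

By max-flow min-cut theorem, max flow = min cut = 9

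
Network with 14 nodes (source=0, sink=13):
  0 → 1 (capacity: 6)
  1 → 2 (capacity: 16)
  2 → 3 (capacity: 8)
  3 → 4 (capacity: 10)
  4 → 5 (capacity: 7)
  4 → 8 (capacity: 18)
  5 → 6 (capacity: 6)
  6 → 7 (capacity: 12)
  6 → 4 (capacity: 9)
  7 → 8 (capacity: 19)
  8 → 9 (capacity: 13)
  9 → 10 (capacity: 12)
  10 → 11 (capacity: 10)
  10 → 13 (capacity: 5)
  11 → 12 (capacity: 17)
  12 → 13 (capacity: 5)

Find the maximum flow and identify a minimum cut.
Max flow = 6, Min cut edges: (0,1)

Maximum flow: 6
Minimum cut: (0,1)
Partition: S = [0], T = [1, 2, 3, 4, 5, 6, 7, 8, 9, 10, 11, 12, 13]

Max-flow min-cut theorem verified: both equal 6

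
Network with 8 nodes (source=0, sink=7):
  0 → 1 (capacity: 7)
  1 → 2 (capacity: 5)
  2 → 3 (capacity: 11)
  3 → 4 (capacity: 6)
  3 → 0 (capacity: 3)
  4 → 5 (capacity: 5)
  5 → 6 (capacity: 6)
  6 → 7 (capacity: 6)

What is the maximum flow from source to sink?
Maximum flow = 5

Max flow: 5

Flow assignment:
  0 → 1: 5/7
  1 → 2: 5/5
  2 → 3: 5/11
  3 → 4: 5/6
  4 → 5: 5/5
  5 → 6: 5/6
  6 → 7: 5/6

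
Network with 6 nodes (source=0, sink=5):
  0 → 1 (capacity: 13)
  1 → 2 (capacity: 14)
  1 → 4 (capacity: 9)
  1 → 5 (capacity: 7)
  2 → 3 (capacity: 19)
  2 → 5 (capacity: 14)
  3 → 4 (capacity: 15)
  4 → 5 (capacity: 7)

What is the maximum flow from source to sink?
Maximum flow = 13

Max flow: 13

Flow assignment:
  0 → 1: 13/13
  1 → 2: 6/14
  1 → 5: 7/7
  2 → 5: 6/14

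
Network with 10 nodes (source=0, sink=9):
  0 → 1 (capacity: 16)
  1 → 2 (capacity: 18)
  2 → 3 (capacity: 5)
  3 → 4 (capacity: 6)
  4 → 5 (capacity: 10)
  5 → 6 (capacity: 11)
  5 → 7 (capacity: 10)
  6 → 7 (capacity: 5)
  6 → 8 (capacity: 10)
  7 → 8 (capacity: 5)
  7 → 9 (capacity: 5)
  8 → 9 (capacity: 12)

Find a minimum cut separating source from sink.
Min cut value = 5, edges: (2,3)

Min cut value: 5
Partition: S = [0, 1, 2], T = [3, 4, 5, 6, 7, 8, 9]
Cut edges: (2,3)

By max-flow min-cut theorem, max flow = min cut = 5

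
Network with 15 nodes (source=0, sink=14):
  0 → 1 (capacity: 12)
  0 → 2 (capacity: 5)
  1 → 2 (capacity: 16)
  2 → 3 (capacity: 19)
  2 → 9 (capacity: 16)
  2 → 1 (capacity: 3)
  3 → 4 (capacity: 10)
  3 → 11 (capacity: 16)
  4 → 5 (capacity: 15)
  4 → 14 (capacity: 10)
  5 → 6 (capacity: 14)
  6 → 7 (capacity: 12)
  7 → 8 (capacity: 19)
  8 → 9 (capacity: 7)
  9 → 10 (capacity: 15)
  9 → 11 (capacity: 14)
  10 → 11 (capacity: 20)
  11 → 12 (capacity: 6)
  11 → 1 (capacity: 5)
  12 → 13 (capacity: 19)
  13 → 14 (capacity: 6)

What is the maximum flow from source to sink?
Maximum flow = 16

Max flow: 16

Flow assignment:
  0 → 1: 12/12
  0 → 2: 4/5
  1 → 2: 12/16
  2 → 3: 16/19
  3 → 4: 10/10
  3 → 11: 6/16
  4 → 14: 10/10
  11 → 12: 6/6
  12 → 13: 6/19
  13 → 14: 6/6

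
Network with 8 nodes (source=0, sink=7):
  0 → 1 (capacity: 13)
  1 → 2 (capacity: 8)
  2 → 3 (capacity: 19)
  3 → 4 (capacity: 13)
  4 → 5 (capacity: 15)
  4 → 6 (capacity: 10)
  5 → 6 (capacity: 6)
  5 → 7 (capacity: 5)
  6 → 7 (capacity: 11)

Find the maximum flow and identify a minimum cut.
Max flow = 8, Min cut edges: (1,2)

Maximum flow: 8
Minimum cut: (1,2)
Partition: S = [0, 1], T = [2, 3, 4, 5, 6, 7]

Max-flow min-cut theorem verified: both equal 8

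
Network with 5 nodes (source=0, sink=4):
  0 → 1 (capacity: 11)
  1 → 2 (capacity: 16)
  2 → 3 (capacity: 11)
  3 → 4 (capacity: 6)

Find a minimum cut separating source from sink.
Min cut value = 6, edges: (3,4)

Min cut value: 6
Partition: S = [0, 1, 2, 3], T = [4]
Cut edges: (3,4)

By max-flow min-cut theorem, max flow = min cut = 6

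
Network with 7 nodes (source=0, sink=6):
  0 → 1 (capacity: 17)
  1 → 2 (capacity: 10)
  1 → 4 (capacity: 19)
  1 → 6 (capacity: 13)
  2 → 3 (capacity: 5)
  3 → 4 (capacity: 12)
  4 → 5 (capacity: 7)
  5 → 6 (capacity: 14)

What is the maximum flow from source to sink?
Maximum flow = 17

Max flow: 17

Flow assignment:
  0 → 1: 17/17
  1 → 4: 4/19
  1 → 6: 13/13
  4 → 5: 4/7
  5 → 6: 4/14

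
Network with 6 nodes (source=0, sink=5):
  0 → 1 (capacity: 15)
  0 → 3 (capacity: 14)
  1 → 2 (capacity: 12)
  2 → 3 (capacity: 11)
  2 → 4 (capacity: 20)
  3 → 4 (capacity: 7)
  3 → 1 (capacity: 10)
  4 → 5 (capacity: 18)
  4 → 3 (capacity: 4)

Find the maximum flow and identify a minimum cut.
Max flow = 18, Min cut edges: (4,5)

Maximum flow: 18
Minimum cut: (4,5)
Partition: S = [0, 1, 2, 3, 4], T = [5]

Max-flow min-cut theorem verified: both equal 18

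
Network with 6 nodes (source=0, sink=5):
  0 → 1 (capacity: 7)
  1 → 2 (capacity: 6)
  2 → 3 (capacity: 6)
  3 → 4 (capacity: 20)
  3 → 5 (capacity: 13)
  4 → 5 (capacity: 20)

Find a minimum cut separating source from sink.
Min cut value = 6, edges: (2,3)

Min cut value: 6
Partition: S = [0, 1, 2], T = [3, 4, 5]
Cut edges: (2,3)

By max-flow min-cut theorem, max flow = min cut = 6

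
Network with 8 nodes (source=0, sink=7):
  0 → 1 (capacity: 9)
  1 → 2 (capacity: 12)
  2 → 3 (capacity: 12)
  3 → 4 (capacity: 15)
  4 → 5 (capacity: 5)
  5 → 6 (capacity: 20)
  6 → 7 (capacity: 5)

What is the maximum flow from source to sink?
Maximum flow = 5

Max flow: 5

Flow assignment:
  0 → 1: 5/9
  1 → 2: 5/12
  2 → 3: 5/12
  3 → 4: 5/15
  4 → 5: 5/5
  5 → 6: 5/20
  6 → 7: 5/5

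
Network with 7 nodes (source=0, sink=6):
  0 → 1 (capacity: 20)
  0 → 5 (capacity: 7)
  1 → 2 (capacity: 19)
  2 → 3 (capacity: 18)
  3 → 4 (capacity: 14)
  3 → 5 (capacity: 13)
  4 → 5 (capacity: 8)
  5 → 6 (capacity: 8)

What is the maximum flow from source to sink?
Maximum flow = 8

Max flow: 8

Flow assignment:
  0 → 1: 8/20
  1 → 2: 8/19
  2 → 3: 8/18
  3 → 4: 5/14
  3 → 5: 3/13
  4 → 5: 5/8
  5 → 6: 8/8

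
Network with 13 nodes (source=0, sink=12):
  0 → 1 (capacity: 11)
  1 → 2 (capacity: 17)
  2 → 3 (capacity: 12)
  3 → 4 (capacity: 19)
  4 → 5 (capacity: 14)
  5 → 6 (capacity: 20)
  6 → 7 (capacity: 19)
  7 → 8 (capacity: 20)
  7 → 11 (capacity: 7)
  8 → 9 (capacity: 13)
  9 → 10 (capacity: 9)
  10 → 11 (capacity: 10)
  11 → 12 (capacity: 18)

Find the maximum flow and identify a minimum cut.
Max flow = 11, Min cut edges: (0,1)

Maximum flow: 11
Minimum cut: (0,1)
Partition: S = [0], T = [1, 2, 3, 4, 5, 6, 7, 8, 9, 10, 11, 12]

Max-flow min-cut theorem verified: both equal 11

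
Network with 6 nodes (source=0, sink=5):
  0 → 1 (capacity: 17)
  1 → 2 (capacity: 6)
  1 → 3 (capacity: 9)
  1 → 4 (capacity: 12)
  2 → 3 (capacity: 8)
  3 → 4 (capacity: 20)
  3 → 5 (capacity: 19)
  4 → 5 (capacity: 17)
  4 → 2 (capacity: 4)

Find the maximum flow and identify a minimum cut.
Max flow = 17, Min cut edges: (0,1)

Maximum flow: 17
Minimum cut: (0,1)
Partition: S = [0], T = [1, 2, 3, 4, 5]

Max-flow min-cut theorem verified: both equal 17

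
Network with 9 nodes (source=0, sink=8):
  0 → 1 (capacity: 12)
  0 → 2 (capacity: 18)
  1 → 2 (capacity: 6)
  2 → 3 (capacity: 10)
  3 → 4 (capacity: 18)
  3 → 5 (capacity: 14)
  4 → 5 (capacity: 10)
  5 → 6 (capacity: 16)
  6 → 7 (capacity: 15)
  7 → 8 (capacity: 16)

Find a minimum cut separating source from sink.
Min cut value = 10, edges: (2,3)

Min cut value: 10
Partition: S = [0, 1, 2], T = [3, 4, 5, 6, 7, 8]
Cut edges: (2,3)

By max-flow min-cut theorem, max flow = min cut = 10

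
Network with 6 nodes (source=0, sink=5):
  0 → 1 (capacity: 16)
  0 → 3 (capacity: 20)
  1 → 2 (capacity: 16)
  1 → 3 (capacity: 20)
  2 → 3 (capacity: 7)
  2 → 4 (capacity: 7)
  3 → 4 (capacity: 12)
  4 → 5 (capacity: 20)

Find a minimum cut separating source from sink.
Min cut value = 19, edges: (2,4), (3,4)

Min cut value: 19
Partition: S = [0, 1, 2, 3], T = [4, 5]
Cut edges: (2,4), (3,4)

By max-flow min-cut theorem, max flow = min cut = 19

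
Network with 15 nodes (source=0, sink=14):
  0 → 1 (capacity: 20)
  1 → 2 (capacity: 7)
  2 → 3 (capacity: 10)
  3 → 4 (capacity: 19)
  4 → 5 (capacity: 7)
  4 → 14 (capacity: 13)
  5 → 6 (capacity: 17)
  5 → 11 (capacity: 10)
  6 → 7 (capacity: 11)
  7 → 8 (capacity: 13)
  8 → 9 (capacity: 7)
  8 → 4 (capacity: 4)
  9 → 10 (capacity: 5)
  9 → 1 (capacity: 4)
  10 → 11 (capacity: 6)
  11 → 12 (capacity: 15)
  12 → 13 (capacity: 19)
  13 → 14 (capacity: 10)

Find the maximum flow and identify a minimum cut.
Max flow = 7, Min cut edges: (1,2)

Maximum flow: 7
Minimum cut: (1,2)
Partition: S = [0, 1], T = [2, 3, 4, 5, 6, 7, 8, 9, 10, 11, 12, 13, 14]

Max-flow min-cut theorem verified: both equal 7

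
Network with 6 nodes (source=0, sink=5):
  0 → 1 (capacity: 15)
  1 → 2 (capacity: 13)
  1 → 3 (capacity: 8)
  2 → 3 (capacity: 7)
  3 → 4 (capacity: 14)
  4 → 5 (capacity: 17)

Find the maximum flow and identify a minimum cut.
Max flow = 14, Min cut edges: (3,4)

Maximum flow: 14
Minimum cut: (3,4)
Partition: S = [0, 1, 2, 3], T = [4, 5]

Max-flow min-cut theorem verified: both equal 14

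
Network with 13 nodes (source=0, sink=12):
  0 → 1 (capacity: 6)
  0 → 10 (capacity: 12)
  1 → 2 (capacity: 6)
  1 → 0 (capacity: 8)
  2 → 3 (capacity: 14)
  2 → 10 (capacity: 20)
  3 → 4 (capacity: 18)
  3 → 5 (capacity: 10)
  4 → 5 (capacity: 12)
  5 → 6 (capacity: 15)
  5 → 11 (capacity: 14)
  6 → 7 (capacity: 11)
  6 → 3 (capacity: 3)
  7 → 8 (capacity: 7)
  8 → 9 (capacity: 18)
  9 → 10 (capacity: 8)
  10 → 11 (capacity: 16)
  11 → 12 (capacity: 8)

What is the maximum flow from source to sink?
Maximum flow = 8

Max flow: 8

Flow assignment:
  0 → 1: 6/6
  0 → 10: 2/12
  1 → 2: 6/6
  2 → 3: 2/14
  2 → 10: 4/20
  3 → 5: 2/10
  5 → 11: 2/14
  10 → 11: 6/16
  11 → 12: 8/8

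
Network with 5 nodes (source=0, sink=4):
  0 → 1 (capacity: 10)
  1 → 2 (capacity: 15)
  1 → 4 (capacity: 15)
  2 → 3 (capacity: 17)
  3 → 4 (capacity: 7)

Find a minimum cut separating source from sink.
Min cut value = 10, edges: (0,1)

Min cut value: 10
Partition: S = [0], T = [1, 2, 3, 4]
Cut edges: (0,1)

By max-flow min-cut theorem, max flow = min cut = 10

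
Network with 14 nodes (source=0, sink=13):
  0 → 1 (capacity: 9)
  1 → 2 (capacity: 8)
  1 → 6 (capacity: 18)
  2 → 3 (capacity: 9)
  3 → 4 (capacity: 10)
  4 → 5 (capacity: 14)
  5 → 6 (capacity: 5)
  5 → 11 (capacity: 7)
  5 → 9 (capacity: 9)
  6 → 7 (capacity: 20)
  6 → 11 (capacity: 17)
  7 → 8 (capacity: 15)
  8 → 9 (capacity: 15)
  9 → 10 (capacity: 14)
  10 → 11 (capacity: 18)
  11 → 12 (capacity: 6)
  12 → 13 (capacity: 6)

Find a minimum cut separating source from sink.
Min cut value = 6, edges: (12,13)

Min cut value: 6
Partition: S = [0, 1, 2, 3, 4, 5, 6, 7, 8, 9, 10, 11, 12], T = [13]
Cut edges: (12,13)

By max-flow min-cut theorem, max flow = min cut = 6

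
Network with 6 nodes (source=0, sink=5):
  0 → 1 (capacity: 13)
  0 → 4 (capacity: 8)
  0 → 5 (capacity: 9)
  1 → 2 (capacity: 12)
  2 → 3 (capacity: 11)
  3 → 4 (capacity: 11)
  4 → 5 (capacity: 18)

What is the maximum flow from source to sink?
Maximum flow = 27

Max flow: 27

Flow assignment:
  0 → 1: 11/13
  0 → 4: 7/8
  0 → 5: 9/9
  1 → 2: 11/12
  2 → 3: 11/11
  3 → 4: 11/11
  4 → 5: 18/18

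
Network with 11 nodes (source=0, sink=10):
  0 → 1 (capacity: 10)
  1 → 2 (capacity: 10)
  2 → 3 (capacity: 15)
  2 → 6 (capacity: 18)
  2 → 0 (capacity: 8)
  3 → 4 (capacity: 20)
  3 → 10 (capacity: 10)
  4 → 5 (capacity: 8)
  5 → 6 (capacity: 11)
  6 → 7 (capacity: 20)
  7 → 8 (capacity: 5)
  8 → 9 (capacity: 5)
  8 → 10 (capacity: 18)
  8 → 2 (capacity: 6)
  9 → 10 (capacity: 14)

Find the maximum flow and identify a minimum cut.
Max flow = 10, Min cut edges: (1,2)

Maximum flow: 10
Minimum cut: (1,2)
Partition: S = [0, 1], T = [2, 3, 4, 5, 6, 7, 8, 9, 10]

Max-flow min-cut theorem verified: both equal 10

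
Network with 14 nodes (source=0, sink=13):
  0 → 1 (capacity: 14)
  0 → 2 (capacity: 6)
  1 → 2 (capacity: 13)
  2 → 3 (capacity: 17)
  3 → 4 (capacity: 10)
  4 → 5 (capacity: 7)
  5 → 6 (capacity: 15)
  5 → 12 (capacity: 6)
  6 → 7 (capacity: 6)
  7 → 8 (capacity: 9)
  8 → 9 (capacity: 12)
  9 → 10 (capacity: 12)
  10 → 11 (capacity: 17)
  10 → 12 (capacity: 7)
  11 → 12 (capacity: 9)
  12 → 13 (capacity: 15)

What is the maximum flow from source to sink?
Maximum flow = 7

Max flow: 7

Flow assignment:
  0 → 1: 7/14
  1 → 2: 7/13
  2 → 3: 7/17
  3 → 4: 7/10
  4 → 5: 7/7
  5 → 6: 1/15
  5 → 12: 6/6
  6 → 7: 1/6
  7 → 8: 1/9
  8 → 9: 1/12
  9 → 10: 1/12
  10 → 12: 1/7
  12 → 13: 7/15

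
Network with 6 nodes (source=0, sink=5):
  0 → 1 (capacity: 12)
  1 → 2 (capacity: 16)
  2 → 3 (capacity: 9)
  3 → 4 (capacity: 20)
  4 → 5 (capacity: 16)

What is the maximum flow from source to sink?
Maximum flow = 9

Max flow: 9

Flow assignment:
  0 → 1: 9/12
  1 → 2: 9/16
  2 → 3: 9/9
  3 → 4: 9/20
  4 → 5: 9/16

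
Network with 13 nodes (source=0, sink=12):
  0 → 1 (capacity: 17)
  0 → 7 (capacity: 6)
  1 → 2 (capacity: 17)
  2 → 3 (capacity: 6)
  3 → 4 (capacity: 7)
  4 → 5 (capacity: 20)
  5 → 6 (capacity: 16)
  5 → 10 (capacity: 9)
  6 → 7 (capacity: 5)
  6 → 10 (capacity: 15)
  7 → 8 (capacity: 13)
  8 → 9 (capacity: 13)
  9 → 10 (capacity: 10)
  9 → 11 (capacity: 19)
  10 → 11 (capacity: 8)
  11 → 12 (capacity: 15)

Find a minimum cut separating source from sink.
Min cut value = 12, edges: (0,7), (2,3)

Min cut value: 12
Partition: S = [0, 1, 2], T = [3, 4, 5, 6, 7, 8, 9, 10, 11, 12]
Cut edges: (0,7), (2,3)

By max-flow min-cut theorem, max flow = min cut = 12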